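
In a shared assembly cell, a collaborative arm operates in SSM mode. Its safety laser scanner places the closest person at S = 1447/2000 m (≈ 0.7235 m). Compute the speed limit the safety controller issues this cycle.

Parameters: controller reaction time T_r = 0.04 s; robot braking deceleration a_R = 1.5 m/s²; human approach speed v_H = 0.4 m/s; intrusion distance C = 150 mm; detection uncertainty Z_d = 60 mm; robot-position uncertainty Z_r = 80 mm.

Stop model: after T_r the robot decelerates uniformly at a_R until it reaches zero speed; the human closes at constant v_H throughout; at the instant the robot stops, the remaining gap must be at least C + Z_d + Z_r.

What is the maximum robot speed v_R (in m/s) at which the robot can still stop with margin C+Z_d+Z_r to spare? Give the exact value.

v_R_max = 3/4 m/s = 0.7500 m/s

collect terms ⇒ (1/3)·v_R² + (23/75)·v_R + (-167/400) = 0
  disc = (23/75)² − 4·(1/3)·(-167/400) = 14641/22500 ; √disc = 121/150
  v_R = (−(23/75) + 121/150) / (2·(1/3)) = 3/4 m/s
check:
stop time T_s = (3/4)/(3/2) = 0.5000 s
reaction-phase robot travel = 0.7500·0.0400 = 0.0300 m
robot covers 0.7500·0.5000 − ½·1.5000·0.5000² = 0.1875 m while stopping
human closes 0.4000·0.5400 = 0.2160 m
margins: 0.1500+0.0600+0.0800 = 0.2900 m
sum ≈ 0.0300+0.1875+0.2160+0.2900 ≈ 0.7235 m = S ✓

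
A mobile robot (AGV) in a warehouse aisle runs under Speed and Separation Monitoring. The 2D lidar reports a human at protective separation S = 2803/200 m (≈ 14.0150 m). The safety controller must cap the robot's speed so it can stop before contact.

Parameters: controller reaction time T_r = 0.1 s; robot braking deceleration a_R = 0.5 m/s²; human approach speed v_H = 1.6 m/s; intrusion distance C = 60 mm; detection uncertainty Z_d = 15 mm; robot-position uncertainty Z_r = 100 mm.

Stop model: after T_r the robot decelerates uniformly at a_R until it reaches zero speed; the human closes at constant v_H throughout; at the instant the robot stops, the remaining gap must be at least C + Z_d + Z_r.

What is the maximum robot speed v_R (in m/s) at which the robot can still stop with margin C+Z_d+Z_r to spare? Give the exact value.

v_R_max = 12/5 m/s = 2.4000 m/s

quadratic (1)·v² + (33/10)·v + (-342/25) = 0
  disc = (33/10)² − 4·(1)·(-342/25) = 6561/100 ; √disc = 81/10
  v_R = (−(33/10) + 81/10) / (2·(1)) = 12/5 m/s
check:
T_s = v_R/a_R = (12/5)/(1/2) = 4.8000 s
reaction-phase robot travel = 2.4000·0.1000 = 0.2400 m
braking distance = 2.4000²/(2·0.5000) = 5.7600 m
human closes 1.6000·4.9000 = 7.8400 m
residual clearance needed = 0.0600+0.0150+0.1000 = 0.1750 m
sum ≈ 0.2400+5.7600+7.8400+0.1750 ≈ 14.0150 m = S ✓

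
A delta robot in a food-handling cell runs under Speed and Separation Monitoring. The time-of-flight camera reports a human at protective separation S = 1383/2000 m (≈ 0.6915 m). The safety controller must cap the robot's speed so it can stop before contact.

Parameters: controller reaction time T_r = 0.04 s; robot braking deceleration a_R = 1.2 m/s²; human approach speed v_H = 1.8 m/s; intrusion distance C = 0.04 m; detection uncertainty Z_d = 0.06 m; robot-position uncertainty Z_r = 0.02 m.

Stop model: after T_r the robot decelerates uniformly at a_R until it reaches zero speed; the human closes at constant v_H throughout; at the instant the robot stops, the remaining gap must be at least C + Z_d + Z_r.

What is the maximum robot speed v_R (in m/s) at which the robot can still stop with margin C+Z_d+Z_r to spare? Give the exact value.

at the boundary: (5/12)·v² + (77/50)·v + (-999/2000) = 0
  disc = (77/50)² − 4·(5/12)·(-999/2000) = 32041/10000 ; √disc = 179/100
  v_R = (−(77/50) + 179/100) / (2·(5/12)) = 3/10 m/s
check:
braking lasts T_s = (3/10)/(6/5) = 0.2500 s
robot in T_r: 0.3000·0.0400 = 0.0120 m
braking distance = 0.3000²/(2·1.2000) = 0.0375 m
person approaches 1.8000·(0.0400+0.2500) = 0.5220 m
margins: 0.0400+0.0600+0.0200 = 0.1200 m
sum ≈ 0.0120+0.0375+0.5220+0.1200 ≈ 0.6915 m = S ✓

v_R_max = 3/10 m/s = 0.3000 m/s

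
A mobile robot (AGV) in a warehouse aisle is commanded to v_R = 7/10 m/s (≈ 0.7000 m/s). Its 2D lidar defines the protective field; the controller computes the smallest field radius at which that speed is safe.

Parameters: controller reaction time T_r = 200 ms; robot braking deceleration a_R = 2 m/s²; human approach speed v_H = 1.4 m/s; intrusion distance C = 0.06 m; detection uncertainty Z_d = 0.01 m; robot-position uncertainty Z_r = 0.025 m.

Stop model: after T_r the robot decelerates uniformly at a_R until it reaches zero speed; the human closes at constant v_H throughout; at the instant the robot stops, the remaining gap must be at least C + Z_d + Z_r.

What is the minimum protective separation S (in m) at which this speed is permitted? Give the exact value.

T_s = v_R/a_R = (7/10)/2 = 0.3500 s
robot in T_r: 0.7000·0.2000 = 0.1400 m
robot covers 0.7000·0.3500 − ½·2.0000·0.3500² = 0.1225 m while stopping
human closes 1.4000·0.5500 = 0.7700 m
margins: 0.0600+0.0100+0.0250 = 0.0950 m
S_min ≈ 0.1400+0.1225+0.7700+0.0950  ⇒  S_min = 451/400 m

S_min = 451/400 m = 1.1275 m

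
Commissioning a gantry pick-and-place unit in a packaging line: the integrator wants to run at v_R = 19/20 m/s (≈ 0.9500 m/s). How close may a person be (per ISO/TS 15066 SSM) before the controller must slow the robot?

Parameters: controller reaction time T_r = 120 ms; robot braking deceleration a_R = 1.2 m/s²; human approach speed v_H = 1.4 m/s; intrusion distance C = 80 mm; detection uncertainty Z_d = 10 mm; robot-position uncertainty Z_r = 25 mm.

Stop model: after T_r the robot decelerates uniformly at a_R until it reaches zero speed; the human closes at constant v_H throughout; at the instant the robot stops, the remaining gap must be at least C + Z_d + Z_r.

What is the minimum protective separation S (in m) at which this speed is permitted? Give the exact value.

T_s = v_R/a_R = (19/20)/(6/5) = 0.7917 s
reaction-phase robot travel = 0.9500·0.1200 = 0.1140 m
braking distance = 0.9500²/(2·1.2000) = 0.3760 m
person approaches 1.4000·(0.1200+0.7917) = 1.2763 m
residual clearance needed = 0.0800+0.0100+0.0250 = 0.1150 m
S_min ≈ 0.1140+0.3760+1.2763+0.1150  ⇒  S_min = 15051/8000 m

S_min = 15051/8000 m = 1.8814 m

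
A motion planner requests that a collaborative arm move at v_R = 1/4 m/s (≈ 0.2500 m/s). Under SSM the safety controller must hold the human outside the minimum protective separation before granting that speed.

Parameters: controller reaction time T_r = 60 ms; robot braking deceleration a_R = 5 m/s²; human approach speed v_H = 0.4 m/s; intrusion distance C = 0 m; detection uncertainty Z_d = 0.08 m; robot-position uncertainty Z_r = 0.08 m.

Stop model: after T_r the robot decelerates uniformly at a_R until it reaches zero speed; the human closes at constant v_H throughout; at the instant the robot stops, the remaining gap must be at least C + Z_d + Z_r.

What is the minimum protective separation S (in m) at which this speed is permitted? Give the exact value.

S_min = 901/4000 m = 0.2253 m

T_s = v_R/a_R = (1/4)/5 = 0.0500 s
robot in T_r: 0.2500·0.0600 = 0.0150 m
robot covers 0.2500·0.0500 − ½·5.0000·0.0500² = 0.0063 m while stopping
human closes 0.4000·0.1100 = 0.0440 m
C+Z_d+Z_r = 0.0000+0.0800+0.0800 = 0.1600 m
S_min ≈ 0.0150+0.0063+0.0440+0.1600  ⇒  S_min = 901/4000 m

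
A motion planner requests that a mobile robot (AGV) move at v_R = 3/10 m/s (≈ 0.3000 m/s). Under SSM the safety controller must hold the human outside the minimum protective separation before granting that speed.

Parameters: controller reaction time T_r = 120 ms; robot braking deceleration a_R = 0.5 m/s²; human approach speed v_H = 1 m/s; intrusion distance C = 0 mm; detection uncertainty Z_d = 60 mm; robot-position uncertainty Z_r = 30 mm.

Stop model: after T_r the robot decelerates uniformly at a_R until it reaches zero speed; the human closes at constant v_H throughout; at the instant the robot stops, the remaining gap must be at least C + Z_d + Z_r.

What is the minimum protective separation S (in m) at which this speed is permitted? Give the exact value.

stop time T_s = (3/10)/(1/2) = 0.6000 s
robot covers v_R·T_r = 0.3000·0.1200 = 0.0360 m before braking
robot under decel: 0.3000²/(2·0.5000) = 0.0900 m
person approaches 1.0000·(0.1200+0.6000) = 0.7200 m
margins: 0.0000+0.0600+0.0300 = 0.0900 m
S_min ≈ 0.0360+0.0900+0.7200+0.0900  ⇒  S_min = 117/125 m

S_min = 117/125 m = 0.9360 m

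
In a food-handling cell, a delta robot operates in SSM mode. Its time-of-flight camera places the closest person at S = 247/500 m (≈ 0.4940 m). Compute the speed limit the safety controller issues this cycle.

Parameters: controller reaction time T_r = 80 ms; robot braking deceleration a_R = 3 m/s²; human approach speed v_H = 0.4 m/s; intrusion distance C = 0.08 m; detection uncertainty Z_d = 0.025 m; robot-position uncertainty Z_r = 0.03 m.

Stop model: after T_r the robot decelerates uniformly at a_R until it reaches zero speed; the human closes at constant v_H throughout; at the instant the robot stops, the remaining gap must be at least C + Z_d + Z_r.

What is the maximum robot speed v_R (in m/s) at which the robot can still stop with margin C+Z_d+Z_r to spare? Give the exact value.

quadratic (1/6)·v² + (16/75)·v + (-327/1000) = 0
  disc = (16/75)² − 4·(1/6)·(-327/1000) = 5929/22500 ; √disc = 77/150
  v_R = (−(16/75) + 77/150) / (2·(1/6)) = 9/10 m/s
check:
braking lasts T_s = (9/10)/3 = 0.3000 s
robot covers v_R·T_r = 0.9000·0.0800 = 0.0720 m before braking
robot covers 0.9000·0.3000 − ½·3.0000·0.3000² = 0.1350 m while stopping
person approaches 0.4000·(0.0800+0.3000) = 0.1520 m
residual clearance needed = 0.0800+0.0250+0.0300 = 0.1350 m
sum ≈ 0.0720+0.1350+0.1520+0.1350 ≈ 0.4940 m = S ✓

v_R_max = 9/10 m/s = 0.9000 m/s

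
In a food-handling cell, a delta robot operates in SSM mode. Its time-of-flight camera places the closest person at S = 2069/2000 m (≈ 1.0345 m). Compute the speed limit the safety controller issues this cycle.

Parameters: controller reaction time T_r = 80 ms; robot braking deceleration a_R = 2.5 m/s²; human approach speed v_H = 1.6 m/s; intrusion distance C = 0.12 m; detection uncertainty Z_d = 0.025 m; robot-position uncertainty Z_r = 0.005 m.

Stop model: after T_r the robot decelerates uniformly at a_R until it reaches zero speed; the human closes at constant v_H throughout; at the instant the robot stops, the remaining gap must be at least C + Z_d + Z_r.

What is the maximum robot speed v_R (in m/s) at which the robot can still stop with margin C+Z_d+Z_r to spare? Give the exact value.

v_R_max = 17/20 m/s = 0.8500 m/s

at the boundary: (1/5)·v² + (18/25)·v + (-1513/2000) = 0
  disc = (18/25)² − 4·(1/5)·(-1513/2000) = 2809/2500 ; √disc = 53/50
  v_R = (−(18/25) + 53/50) / (2·(1/5)) = 17/20 m/s
check:
braking lasts T_s = (17/20)/(5/2) = 0.3400 s
robot covers v_R·T_r = 0.8500·0.0800 = 0.0680 m before braking
robot covers 0.8500·0.3400 − ½·2.5000·0.3400² = 0.1445 m while stopping
human closes 1.6000·0.4200 = 0.6720 m
residual clearance needed = 0.1200+0.0250+0.0050 = 0.1500 m
sum ≈ 0.0680+0.1445+0.6720+0.1500 ≈ 1.0345 m = S ✓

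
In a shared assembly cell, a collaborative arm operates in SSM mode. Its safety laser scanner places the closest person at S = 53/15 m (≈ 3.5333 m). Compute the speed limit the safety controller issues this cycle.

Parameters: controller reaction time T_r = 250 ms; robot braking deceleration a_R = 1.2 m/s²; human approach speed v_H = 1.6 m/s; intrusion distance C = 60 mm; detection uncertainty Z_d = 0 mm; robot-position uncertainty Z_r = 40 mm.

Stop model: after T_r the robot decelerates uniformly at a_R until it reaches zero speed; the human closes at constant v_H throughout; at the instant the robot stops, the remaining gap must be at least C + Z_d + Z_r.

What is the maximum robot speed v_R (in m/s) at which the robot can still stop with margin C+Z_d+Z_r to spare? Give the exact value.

v_R_max = 7/5 m/s = 1.4000 m/s

quadratic (5/12)·v² + (19/12)·v + (-91/30) = 0
  disc = (19/12)² − 4·(5/12)·(-91/30) = 121/16 ; √disc = 11/4
  v_R = (−(19/12) + 11/4) / (2·(5/12)) = 7/5 m/s
check:
T_s = v_R/a_R = (7/5)/(6/5) = 1.1667 s
reaction-phase robot travel = 1.4000·0.2500 = 0.3500 m
robot under decel: 1.4000²/(2·1.2000) = 0.8167 m
person approaches 1.6000·(0.2500+1.1667) = 2.2667 m
C+Z_d+Z_r = 0.0600+0.0000+0.0400 = 0.1000 m
sum ≈ 0.3500+0.8167+2.2667+0.1000 ≈ 3.5333 m = S ✓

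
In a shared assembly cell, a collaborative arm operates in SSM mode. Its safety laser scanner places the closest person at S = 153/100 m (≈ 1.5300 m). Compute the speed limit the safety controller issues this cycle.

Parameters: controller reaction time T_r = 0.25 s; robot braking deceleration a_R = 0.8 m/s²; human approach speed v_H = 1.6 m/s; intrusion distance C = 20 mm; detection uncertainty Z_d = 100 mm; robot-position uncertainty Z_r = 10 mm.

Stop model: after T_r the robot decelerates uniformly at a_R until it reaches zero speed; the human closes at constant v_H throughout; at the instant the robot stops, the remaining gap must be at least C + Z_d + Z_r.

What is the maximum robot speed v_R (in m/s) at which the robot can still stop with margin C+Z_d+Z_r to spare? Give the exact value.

quadratic (5/8)·v² + (9/4)·v + (-1) = 0
  disc = (9/4)² − 4·(5/8)·(-1) = 121/16 ; √disc = 11/4
  v_R = (−(9/4) + 11/4) / (2·(5/8)) = 2/5 m/s
check:
stop time T_s = (2/5)/(4/5) = 0.5000 s
robot in T_r: 0.4000·0.2500 = 0.1000 m
robot covers 0.4000·0.5000 − ½·0.8000·0.5000² = 0.1000 m while stopping
person approaches 1.6000·(0.2500+0.5000) = 1.2000 m
C+Z_d+Z_r = 0.0200+0.1000+0.0100 = 0.1300 m
sum ≈ 0.1000+0.1000+1.2000+0.1300 ≈ 1.5300 m = S ✓

v_R_max = 2/5 m/s = 0.4000 m/s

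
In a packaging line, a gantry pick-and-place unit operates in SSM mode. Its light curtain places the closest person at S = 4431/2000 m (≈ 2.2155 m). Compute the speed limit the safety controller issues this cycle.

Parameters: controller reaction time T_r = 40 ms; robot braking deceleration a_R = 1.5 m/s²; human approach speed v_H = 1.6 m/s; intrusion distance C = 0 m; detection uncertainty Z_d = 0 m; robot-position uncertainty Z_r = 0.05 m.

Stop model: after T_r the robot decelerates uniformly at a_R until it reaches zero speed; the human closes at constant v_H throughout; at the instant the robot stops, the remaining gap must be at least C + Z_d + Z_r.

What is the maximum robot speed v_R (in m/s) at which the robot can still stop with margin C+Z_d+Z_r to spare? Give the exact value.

collect terms ⇒ (1/3)·v_R² + (83/75)·v_R + (-4203/2000) = 0
  disc = (83/75)² − 4·(1/3)·(-4203/2000) = 90601/22500 ; √disc = 301/150
  v_R = (−(83/75) + 301/150) / (2·(1/3)) = 27/20 m/s
check:
braking lasts T_s = (27/20)/(3/2) = 0.9000 s
robot in T_r: 1.3500·0.0400 = 0.0540 m
robot covers 1.3500·0.9000 − ½·1.5000·0.9000² = 0.6075 m while stopping
human over T_r+T_s: 1.6000·(0.0400+0.9000) = 1.5040 m
C+Z_d+Z_r = 0.0000+0.0000+0.0500 = 0.0500 m
sum ≈ 0.0540+0.6075+1.5040+0.0500 ≈ 2.2155 m = S ✓

v_R_max = 27/20 m/s = 1.3500 m/s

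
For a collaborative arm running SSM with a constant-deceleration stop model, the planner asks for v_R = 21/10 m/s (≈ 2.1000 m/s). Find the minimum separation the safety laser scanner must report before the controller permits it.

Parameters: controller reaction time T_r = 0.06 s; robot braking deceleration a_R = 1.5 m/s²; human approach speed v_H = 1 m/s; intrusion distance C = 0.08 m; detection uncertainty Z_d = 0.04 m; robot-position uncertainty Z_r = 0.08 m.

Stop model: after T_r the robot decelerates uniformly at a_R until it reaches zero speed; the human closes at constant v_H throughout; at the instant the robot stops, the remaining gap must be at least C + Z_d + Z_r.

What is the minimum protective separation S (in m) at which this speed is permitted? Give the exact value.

S_min = 407/125 m = 3.2560 m

T_s = v_R/a_R = (21/10)/(3/2) = 1.4000 s
robot covers v_R·T_r = 2.1000·0.0600 = 0.1260 m before braking
braking distance = 2.1000²/(2·1.5000) = 1.4700 m
human closes 1.0000·1.4600 = 1.4600 m
residual clearance needed = 0.0800+0.0400+0.0800 = 0.2000 m
S_min ≈ 0.1260+1.4700+1.4600+0.2000  ⇒  S_min = 407/125 m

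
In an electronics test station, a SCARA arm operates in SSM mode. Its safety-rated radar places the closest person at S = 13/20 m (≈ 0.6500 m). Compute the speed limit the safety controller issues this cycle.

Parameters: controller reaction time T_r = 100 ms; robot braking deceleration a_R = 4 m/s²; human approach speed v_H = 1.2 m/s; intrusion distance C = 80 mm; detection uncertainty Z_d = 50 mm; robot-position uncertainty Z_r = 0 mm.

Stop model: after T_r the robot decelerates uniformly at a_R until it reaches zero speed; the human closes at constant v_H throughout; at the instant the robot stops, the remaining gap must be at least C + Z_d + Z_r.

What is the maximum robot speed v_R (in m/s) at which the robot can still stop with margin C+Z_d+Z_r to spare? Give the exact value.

at the boundary: (1/8)·v² + (2/5)·v + (-2/5) = 0
  disc = (2/5)² − 4·(1/8)·(-2/5) = 9/25 ; √disc = 3/5
  v_R = (−(2/5) + 3/5) / (2·(1/8)) = 4/5 m/s
check:
braking lasts T_s = (4/5)/4 = 0.2000 s
reaction-phase robot travel = 0.8000·0.1000 = 0.0800 m
braking distance = 0.8000²/(2·4.0000) = 0.0800 m
human closes 1.2000·0.3000 = 0.3600 m
C+Z_d+Z_r = 0.0800+0.0500+0.0000 = 0.1300 m
sum ≈ 0.0800+0.0800+0.3600+0.1300 ≈ 0.6500 m = S ✓

v_R_max = 4/5 m/s = 0.8000 m/s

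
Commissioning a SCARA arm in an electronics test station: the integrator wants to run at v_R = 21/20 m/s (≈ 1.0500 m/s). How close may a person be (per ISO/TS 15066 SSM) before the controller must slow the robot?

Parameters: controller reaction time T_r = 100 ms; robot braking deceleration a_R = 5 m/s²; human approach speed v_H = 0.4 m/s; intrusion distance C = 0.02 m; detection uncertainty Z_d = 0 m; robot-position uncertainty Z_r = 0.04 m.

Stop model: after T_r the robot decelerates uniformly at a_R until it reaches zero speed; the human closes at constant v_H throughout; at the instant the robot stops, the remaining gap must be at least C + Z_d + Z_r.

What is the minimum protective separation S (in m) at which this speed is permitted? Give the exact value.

T_s = v_R/a_R = (21/20)/5 = 0.2100 s
robot covers v_R·T_r = 1.0500·0.1000 = 0.1050 m before braking
braking distance = 1.0500²/(2·5.0000) = 0.1103 m
person approaches 0.4000·(0.1000+0.2100) = 0.1240 m
margins: 0.0200+0.0000+0.0400 = 0.0600 m
S_min ≈ 0.1050+0.1103+0.1240+0.0600  ⇒  S_min = 1597/4000 m

S_min = 1597/4000 m = 0.3992 m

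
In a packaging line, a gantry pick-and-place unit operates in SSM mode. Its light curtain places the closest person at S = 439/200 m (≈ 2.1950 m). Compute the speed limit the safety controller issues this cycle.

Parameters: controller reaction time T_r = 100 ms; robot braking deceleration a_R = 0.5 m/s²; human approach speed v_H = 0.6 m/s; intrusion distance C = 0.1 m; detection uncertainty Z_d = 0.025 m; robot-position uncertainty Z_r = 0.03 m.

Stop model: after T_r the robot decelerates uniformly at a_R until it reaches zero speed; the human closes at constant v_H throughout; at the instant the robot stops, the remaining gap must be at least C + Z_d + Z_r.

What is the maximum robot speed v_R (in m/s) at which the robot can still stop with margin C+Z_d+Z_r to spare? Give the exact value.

v_R_max = 9/10 m/s = 0.9000 m/s

collect terms ⇒ (1)·v_R² + (13/10)·v_R + (-99/50) = 0
  disc = (13/10)² − 4·(1)·(-99/50) = 961/100 ; √disc = 31/10
  v_R = (−(13/10) + 31/10) / (2·(1)) = 9/10 m/s
check:
T_s = v_R/a_R = (9/10)/(1/2) = 1.8000 s
robot in T_r: 0.9000·0.1000 = 0.0900 m
robot under decel: 0.9000²/(2·0.5000) = 0.8100 m
human closes 0.6000·1.9000 = 1.1400 m
C+Z_d+Z_r = 0.1000+0.0250+0.0300 = 0.1550 m
sum ≈ 0.0900+0.8100+1.1400+0.1550 ≈ 2.1950 m = S ✓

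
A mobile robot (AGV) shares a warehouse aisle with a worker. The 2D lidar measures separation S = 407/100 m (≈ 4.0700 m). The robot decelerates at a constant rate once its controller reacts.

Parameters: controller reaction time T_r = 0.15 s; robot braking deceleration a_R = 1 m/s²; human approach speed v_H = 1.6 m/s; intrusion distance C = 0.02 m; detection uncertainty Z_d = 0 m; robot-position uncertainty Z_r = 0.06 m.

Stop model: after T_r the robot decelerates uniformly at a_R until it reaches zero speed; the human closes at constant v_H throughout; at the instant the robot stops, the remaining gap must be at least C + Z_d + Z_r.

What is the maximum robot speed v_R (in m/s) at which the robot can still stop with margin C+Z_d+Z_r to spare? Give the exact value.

quadratic (1/2)·v² + (7/4)·v + (-15/4) = 0
  disc = (7/4)² − 4·(1/2)·(-15/4) = 169/16 ; √disc = 13/4
  v_R = (−(7/4) + 13/4) / (2·(1/2)) = 3/2 m/s
check:
braking lasts T_s = (3/2)/1 = 1.5000 s
reaction-phase robot travel = 1.5000·0.1500 = 0.2250 m
braking distance = 1.5000²/(2·1.0000) = 1.1250 m
human closes 1.6000·1.6500 = 2.6400 m
residual clearance needed = 0.0200+0.0000+0.0600 = 0.0800 m
sum ≈ 0.2250+1.1250+2.6400+0.0800 ≈ 4.0700 m = S ✓

v_R_max = 3/2 m/s = 1.5000 m/s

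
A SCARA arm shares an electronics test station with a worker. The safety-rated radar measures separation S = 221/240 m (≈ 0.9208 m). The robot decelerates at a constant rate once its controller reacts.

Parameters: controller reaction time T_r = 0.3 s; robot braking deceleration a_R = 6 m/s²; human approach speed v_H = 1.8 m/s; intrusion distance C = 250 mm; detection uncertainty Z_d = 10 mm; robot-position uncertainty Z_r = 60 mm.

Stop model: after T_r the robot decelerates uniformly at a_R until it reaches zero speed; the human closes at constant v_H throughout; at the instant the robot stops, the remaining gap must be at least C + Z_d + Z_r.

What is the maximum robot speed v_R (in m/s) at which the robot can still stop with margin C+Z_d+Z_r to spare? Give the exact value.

v_R_max = 1/10 m/s = 0.1000 m/s

collect terms ⇒ (1/12)·v_R² + (3/5)·v_R + (-73/1200) = 0
  disc = (3/5)² − 4·(1/12)·(-73/1200) = 1369/3600 ; √disc = 37/60
  v_R = (−(3/5) + 37/60) / (2·(1/12)) = 1/10 m/s
check:
stop time T_s = (1/10)/6 = 0.0167 s
reaction-phase robot travel = 0.1000·0.3000 = 0.0300 m
braking distance = 0.1000²/(2·6.0000) = 0.0008 m
person approaches 1.8000·(0.3000+0.0167) = 0.5700 m
margins: 0.2500+0.0100+0.0600 = 0.3200 m
sum ≈ 0.0300+0.0008+0.5700+0.3200 ≈ 0.9208 m = S ✓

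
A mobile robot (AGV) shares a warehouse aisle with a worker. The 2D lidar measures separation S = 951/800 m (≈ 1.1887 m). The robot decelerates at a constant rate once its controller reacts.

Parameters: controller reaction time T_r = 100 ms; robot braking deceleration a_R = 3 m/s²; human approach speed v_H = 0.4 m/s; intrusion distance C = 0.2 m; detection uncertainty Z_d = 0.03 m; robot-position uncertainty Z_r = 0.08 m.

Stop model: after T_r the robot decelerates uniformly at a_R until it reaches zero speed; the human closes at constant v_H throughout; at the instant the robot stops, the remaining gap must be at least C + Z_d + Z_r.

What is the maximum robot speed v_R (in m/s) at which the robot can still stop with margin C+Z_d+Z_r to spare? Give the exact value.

v_R_max = 33/20 m/s = 1.6500 m/s

quadratic (1/6)·v² + (7/30)·v + (-671/800) = 0
  disc = (7/30)² − 4·(1/6)·(-671/800) = 2209/3600 ; √disc = 47/60
  v_R = (−(7/30) + 47/60) / (2·(1/6)) = 33/20 m/s
check:
stop time T_s = (33/20)/3 = 0.5500 s
reaction-phase robot travel = 1.6500·0.1000 = 0.1650 m
robot covers 1.6500·0.5500 − ½·3.0000·0.5500² = 0.4537 m while stopping
human over T_r+T_s: 0.4000·(0.1000+0.5500) = 0.2600 m
margins: 0.2000+0.0300+0.0800 = 0.3100 m
sum ≈ 0.1650+0.4537+0.2600+0.3100 ≈ 1.1887 m = S ✓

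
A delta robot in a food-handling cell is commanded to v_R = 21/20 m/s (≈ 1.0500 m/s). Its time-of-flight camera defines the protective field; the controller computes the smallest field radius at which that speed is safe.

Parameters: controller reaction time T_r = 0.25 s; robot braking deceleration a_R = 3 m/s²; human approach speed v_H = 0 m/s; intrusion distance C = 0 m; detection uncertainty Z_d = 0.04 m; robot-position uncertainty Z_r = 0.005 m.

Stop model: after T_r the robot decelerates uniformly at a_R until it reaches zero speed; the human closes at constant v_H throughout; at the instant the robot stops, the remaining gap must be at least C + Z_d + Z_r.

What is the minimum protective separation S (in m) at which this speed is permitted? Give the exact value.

braking lasts T_s = (21/20)/3 = 0.3500 s
reaction-phase robot travel = 1.0500·0.2500 = 0.2625 m
robot covers 1.0500·0.3500 − ½·3.0000·0.3500² = 0.1837 m while stopping
human closes 0.0000·0.6000 = 0.0000 m
C+Z_d+Z_r = 0.0000+0.0400+0.0050 = 0.0450 m
S_min ≈ 0.2625+0.1837+0.0000+0.0450  ⇒  S_min = 393/800 m

S_min = 393/800 m = 0.4913 m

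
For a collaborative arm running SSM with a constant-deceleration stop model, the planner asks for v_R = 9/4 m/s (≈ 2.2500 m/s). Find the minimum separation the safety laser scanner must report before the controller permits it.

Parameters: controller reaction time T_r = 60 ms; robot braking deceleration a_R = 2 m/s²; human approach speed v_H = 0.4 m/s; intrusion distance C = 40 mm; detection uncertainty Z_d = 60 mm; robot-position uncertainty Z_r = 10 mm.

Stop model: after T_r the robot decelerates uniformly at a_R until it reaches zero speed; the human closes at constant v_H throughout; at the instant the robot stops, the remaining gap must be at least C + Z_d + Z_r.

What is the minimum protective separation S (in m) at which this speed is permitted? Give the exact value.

S_min = 15877/8000 m = 1.9846 m

T_s = v_R/a_R = (9/4)/2 = 1.1250 s
robot in T_r: 2.2500·0.0600 = 0.1350 m
braking distance = 2.2500²/(2·2.0000) = 1.2656 m
person approaches 0.4000·(0.0600+1.1250) = 0.4740 m
margins: 0.0400+0.0600+0.0100 = 0.1100 m
S_min ≈ 0.1350+1.2656+0.4740+0.1100  ⇒  S_min = 15877/8000 m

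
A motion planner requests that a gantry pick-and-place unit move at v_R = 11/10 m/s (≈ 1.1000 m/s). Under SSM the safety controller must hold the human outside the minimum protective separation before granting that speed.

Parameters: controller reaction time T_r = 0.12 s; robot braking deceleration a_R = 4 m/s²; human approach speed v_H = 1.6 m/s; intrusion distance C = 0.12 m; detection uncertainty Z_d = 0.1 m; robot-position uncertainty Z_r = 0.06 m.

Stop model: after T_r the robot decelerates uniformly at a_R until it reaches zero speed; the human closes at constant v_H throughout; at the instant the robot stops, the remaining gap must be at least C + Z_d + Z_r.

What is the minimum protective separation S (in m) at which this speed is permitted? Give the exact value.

S_min = 4781/4000 m = 1.1952 m

T_s = v_R/a_R = (11/10)/4 = 0.2750 s
robot in T_r: 1.1000·0.1200 = 0.1320 m
robot under decel: 1.1000²/(2·4.0000) = 0.1512 m
person approaches 1.6000·(0.1200+0.2750) = 0.6320 m
residual clearance needed = 0.1200+0.1000+0.0600 = 0.2800 m
S_min ≈ 0.1320+0.1512+0.6320+0.2800  ⇒  S_min = 4781/4000 m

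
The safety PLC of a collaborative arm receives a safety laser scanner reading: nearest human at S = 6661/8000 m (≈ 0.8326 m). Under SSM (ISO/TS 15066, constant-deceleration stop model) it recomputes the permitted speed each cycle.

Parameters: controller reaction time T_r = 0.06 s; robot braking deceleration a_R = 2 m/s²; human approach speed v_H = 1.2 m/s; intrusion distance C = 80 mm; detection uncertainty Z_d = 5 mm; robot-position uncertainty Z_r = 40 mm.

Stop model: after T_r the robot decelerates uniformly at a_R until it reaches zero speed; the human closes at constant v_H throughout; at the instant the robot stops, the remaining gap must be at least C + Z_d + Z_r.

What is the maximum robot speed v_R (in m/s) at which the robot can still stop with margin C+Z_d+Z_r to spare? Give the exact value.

at the boundary: (1/4)·v² + (33/50)·v + (-1017/1600) = 0
  disc = (33/50)² − 4·(1/4)·(-1017/1600) = 42849/40000 ; √disc = 207/200
  v_R = (−(33/50) + 207/200) / (2·(1/4)) = 3/4 m/s
check:
T_s = v_R/a_R = (3/4)/2 = 0.3750 s
robot in T_r: 0.7500·0.0600 = 0.0450 m
braking distance = 0.7500²/(2·2.0000) = 0.1406 m
human over T_r+T_s: 1.2000·(0.0600+0.3750) = 0.5220 m
C+Z_d+Z_r = 0.0800+0.0050+0.0400 = 0.1250 m
sum ≈ 0.0450+0.1406+0.5220+0.1250 ≈ 0.8326 m = S ✓

v_R_max = 3/4 m/s = 0.7500 m/s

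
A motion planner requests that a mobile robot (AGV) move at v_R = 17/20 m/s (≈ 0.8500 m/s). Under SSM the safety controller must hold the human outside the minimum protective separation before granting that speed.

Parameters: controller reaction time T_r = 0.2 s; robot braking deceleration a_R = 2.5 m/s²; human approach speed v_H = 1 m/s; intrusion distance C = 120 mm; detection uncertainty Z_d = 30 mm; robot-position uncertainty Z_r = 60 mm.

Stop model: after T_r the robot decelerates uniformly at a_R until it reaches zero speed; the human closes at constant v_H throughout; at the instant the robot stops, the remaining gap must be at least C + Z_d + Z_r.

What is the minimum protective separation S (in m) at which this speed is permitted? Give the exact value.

S_min = 2129/2000 m = 1.0645 m

T_s = v_R/a_R = (17/20)/(5/2) = 0.3400 s
robot covers v_R·T_r = 0.8500·0.2000 = 0.1700 m before braking
robot under decel: 0.8500²/(2·2.5000) = 0.1445 m
human closes 1.0000·0.5400 = 0.5400 m
margins: 0.1200+0.0300+0.0600 = 0.2100 m
S_min ≈ 0.1700+0.1445+0.5400+0.2100  ⇒  S_min = 2129/2000 m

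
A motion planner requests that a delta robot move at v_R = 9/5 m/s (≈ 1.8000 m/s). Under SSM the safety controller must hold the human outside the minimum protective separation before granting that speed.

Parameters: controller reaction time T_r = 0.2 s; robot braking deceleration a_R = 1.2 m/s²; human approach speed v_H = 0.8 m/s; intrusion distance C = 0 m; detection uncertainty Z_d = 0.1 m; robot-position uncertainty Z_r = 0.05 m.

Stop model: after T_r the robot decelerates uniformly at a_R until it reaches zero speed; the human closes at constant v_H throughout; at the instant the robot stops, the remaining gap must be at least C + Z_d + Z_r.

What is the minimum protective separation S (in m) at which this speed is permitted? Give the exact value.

S_min = 161/50 m = 3.2200 m

T_s = v_R/a_R = (9/5)/(6/5) = 1.5000 s
robot in T_r: 1.8000·0.2000 = 0.3600 m
braking distance = 1.8000²/(2·1.2000) = 1.3500 m
person approaches 0.8000·(0.2000+1.5000) = 1.3600 m
C+Z_d+Z_r = 0.0000+0.1000+0.0500 = 0.1500 m
S_min ≈ 0.3600+1.3500+1.3600+0.1500  ⇒  S_min = 161/50 m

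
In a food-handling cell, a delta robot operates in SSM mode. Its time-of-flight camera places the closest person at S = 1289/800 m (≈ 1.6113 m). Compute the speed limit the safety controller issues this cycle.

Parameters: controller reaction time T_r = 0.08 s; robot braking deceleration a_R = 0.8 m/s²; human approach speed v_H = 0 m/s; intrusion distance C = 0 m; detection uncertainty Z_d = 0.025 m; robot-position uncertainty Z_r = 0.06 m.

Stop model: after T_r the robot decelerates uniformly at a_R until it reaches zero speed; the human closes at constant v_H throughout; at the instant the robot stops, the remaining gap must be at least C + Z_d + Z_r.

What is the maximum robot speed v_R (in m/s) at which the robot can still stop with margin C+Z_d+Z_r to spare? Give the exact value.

v_R_max = 3/2 m/s = 1.5000 m/s

at the boundary: (5/8)·v² + (2/25)·v + (-1221/800) = 0
  disc = (2/25)² − 4·(5/8)·(-1221/800) = 152881/40000 ; √disc = 391/200
  v_R = (−(2/25) + 391/200) / (2·(5/8)) = 3/2 m/s
check:
T_s = v_R/a_R = (3/2)/(4/5) = 1.8750 s
robot in T_r: 1.5000·0.0800 = 0.1200 m
robot under decel: 1.5000²/(2·0.8000) = 1.4062 m
human over T_r+T_s: 0.0000·(0.0800+1.8750) = 0.0000 m
margins: 0.0000+0.0250+0.0600 = 0.0850 m
sum ≈ 0.1200+1.4062+0.0000+0.0850 ≈ 1.6113 m = S ✓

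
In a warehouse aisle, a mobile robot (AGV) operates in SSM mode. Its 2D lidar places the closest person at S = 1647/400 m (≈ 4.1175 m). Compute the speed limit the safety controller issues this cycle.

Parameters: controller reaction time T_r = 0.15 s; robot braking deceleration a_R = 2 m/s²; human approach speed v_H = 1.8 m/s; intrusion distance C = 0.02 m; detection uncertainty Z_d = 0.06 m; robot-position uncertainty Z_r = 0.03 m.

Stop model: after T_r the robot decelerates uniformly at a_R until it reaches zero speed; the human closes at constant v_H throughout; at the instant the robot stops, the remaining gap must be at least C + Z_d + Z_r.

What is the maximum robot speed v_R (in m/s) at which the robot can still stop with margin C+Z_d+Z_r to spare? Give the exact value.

v_R_max = 23/10 m/s = 2.3000 m/s

at the boundary: (1/4)·v² + (21/20)·v + (-299/80) = 0
  disc = (21/20)² − 4·(1/4)·(-299/80) = 121/25 ; √disc = 11/5
  v_R = (−(21/20) + 11/5) / (2·(1/4)) = 23/10 m/s
check:
braking lasts T_s = (23/10)/2 = 1.1500 s
robot in T_r: 2.3000·0.1500 = 0.3450 m
robot under decel: 2.3000²/(2·2.0000) = 1.3225 m
person approaches 1.8000·(0.1500+1.1500) = 2.3400 m
C+Z_d+Z_r = 0.0200+0.0600+0.0300 = 0.1100 m
sum ≈ 0.3450+1.3225+2.3400+0.1100 ≈ 4.1175 m = S ✓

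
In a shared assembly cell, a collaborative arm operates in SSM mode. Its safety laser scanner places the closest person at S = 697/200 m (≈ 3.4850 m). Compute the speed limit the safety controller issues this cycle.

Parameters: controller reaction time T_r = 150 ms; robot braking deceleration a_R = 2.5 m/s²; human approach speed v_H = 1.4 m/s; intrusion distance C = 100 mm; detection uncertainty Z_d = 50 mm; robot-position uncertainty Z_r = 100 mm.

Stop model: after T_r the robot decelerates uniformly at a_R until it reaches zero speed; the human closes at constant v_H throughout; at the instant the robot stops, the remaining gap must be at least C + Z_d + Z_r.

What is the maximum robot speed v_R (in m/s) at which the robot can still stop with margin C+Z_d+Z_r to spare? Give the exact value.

quadratic (1/5)·v² + (71/100)·v + (-121/40) = 0
  disc = (71/100)² − 4·(1/5)·(-121/40) = 29241/10000 ; √disc = 171/100
  v_R = (−(71/100) + 171/100) / (2·(1/5)) = 5/2 m/s
check:
braking lasts T_s = (5/2)/(5/2) = 1.0000 s
robot covers v_R·T_r = 2.5000·0.1500 = 0.3750 m before braking
robot under decel: 2.5000²/(2·2.5000) = 1.2500 m
person approaches 1.4000·(0.1500+1.0000) = 1.6100 m
C+Z_d+Z_r = 0.1000+0.0500+0.1000 = 0.2500 m
sum ≈ 0.3750+1.2500+1.6100+0.2500 ≈ 3.4850 m = S ✓

v_R_max = 5/2 m/s = 2.5000 m/s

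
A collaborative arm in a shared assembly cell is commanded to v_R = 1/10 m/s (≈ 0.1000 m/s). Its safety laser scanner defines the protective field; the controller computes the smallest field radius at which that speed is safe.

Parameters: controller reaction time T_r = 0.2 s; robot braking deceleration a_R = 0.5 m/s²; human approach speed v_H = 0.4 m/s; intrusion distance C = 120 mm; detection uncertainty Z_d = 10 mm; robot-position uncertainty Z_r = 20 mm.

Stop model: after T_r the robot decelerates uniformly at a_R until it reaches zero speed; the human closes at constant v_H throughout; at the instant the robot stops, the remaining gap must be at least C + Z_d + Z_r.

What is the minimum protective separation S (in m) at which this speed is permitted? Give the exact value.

T_s = v_R/a_R = (1/10)/(1/2) = 0.2000 s
reaction-phase robot travel = 0.1000·0.2000 = 0.0200 m
braking distance = 0.1000²/(2·0.5000) = 0.0100 m
human closes 0.4000·0.4000 = 0.1600 m
residual clearance needed = 0.1200+0.0100+0.0200 = 0.1500 m
S_min ≈ 0.0200+0.0100+0.1600+0.1500  ⇒  S_min = 17/50 m

S_min = 17/50 m = 0.3400 m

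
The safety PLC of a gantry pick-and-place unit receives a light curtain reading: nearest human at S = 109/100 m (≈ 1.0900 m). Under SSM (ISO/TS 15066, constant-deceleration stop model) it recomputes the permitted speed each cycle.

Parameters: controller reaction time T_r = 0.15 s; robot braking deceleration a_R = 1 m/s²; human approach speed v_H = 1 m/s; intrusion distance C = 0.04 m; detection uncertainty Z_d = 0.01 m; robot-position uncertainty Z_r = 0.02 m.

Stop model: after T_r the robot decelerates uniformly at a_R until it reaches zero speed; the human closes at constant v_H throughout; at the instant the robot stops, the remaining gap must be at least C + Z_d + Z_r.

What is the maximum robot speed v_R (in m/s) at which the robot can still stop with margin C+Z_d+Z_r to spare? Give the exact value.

at the boundary: (1/2)·v² + (23/20)·v + (-87/100) = 0
  disc = (23/20)² − 4·(1/2)·(-87/100) = 49/16 ; √disc = 7/4
  v_R = (−(23/20) + 7/4) / (2·(1/2)) = 3/5 m/s
check:
T_s = v_R/a_R = (3/5)/1 = 0.6000 s
robot covers v_R·T_r = 0.6000·0.1500 = 0.0900 m before braking
robot under decel: 0.6000²/(2·1.0000) = 0.1800 m
person approaches 1.0000·(0.1500+0.6000) = 0.7500 m
margins: 0.0400+0.0100+0.0200 = 0.0700 m
sum ≈ 0.0900+0.1800+0.7500+0.0700 ≈ 1.0900 m = S ✓

v_R_max = 3/5 m/s = 0.6000 m/s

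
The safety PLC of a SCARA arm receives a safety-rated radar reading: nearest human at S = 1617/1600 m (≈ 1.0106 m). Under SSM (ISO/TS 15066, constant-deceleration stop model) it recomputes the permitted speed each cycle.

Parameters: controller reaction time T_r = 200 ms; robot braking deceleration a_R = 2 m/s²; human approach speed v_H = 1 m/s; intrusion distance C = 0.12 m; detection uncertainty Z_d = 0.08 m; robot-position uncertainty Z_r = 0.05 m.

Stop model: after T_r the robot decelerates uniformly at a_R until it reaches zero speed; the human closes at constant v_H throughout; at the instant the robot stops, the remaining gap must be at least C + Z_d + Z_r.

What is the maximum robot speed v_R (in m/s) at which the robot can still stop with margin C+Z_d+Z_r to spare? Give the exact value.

at the boundary: (1/4)·v² + (7/10)·v + (-897/1600) = 0
  disc = (7/10)² − 4·(1/4)·(-897/1600) = 1681/1600 ; √disc = 41/40
  v_R = (−(7/10) + 41/40) / (2·(1/4)) = 13/20 m/s
check:
stop time T_s = (13/20)/2 = 0.3250 s
robot in T_r: 0.6500·0.2000 = 0.1300 m
robot covers 0.6500·0.3250 − ½·2.0000·0.3250² = 0.1056 m while stopping
human closes 1.0000·0.5250 = 0.5250 m
residual clearance needed = 0.1200+0.0800+0.0500 = 0.2500 m
sum ≈ 0.1300+0.1056+0.5250+0.2500 ≈ 1.0106 m = S ✓

v_R_max = 13/20 m/s = 0.6500 m/s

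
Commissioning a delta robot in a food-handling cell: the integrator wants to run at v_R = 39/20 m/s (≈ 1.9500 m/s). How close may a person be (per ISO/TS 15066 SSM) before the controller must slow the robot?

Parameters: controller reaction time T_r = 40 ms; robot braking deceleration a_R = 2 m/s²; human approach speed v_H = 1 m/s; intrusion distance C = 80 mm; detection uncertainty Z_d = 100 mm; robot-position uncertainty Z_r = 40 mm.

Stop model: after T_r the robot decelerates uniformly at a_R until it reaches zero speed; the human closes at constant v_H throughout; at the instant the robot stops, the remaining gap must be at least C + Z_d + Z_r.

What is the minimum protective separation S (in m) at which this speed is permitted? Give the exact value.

stop time T_s = (39/20)/2 = 0.9750 s
robot covers v_R·T_r = 1.9500·0.0400 = 0.0780 m before braking
robot under decel: 1.9500²/(2·2.0000) = 0.9506 m
person approaches 1.0000·(0.0400+0.9750) = 1.0150 m
residual clearance needed = 0.0800+0.1000+0.0400 = 0.2200 m
S_min ≈ 0.0780+0.9506+1.0150+0.2200  ⇒  S_min = 18109/8000 m

S_min = 18109/8000 m = 2.2636 m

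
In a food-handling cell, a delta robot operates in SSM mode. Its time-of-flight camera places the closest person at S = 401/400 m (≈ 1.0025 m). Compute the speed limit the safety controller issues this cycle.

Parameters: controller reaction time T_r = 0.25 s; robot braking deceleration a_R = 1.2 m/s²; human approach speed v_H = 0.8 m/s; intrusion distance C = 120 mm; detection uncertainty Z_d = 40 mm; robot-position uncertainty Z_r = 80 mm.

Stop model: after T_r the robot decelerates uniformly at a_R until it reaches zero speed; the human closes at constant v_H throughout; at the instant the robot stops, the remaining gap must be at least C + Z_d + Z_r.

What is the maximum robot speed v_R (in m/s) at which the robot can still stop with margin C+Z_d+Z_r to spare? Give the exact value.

quadratic (5/12)·v² + (11/12)·v + (-9/16) = 0
  disc = (11/12)² − 4·(5/12)·(-9/16) = 16/9 ; √disc = 4/3
  v_R = (−(11/12) + 4/3) / (2·(5/12)) = 1/2 m/s
check:
stop time T_s = (1/2)/(6/5) = 0.4167 s
reaction-phase robot travel = 0.5000·0.2500 = 0.1250 m
braking distance = 0.5000²/(2·1.2000) = 0.1042 m
human over T_r+T_s: 0.8000·(0.2500+0.4167) = 0.5333 m
residual clearance needed = 0.1200+0.0400+0.0800 = 0.2400 m
sum ≈ 0.1250+0.1042+0.5333+0.2400 ≈ 1.0025 m = S ✓

v_R_max = 1/2 m/s = 0.5000 m/s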